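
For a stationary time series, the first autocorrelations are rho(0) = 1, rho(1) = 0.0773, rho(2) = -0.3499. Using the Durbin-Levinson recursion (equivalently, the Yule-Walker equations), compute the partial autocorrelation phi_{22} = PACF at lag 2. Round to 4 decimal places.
\phi_{22} = -0.3580

The PACF at lag k is phi_{kk}, the last component of the solution
to the Yule-Walker system G_k phi = r_k where
  (G_k)_{ij} = rho(|i - j|), (r_k)_i = rho(i), i,j = 1..k.
Equivalently, Durbin-Levinson gives phi_{kk} iteratively:
  phi_{11} = rho(1)
  phi_{kk} = [rho(k) - sum_{j=1..k-1} phi_{k-1,j} rho(k-j)]
            / [1 - sum_{j=1..k-1} phi_{k-1,j} rho(j)],
  phi_{k,j} = phi_{k-1,j} - phi_{kk} phi_{k-1,k-j},  j = 1..k-1.
Step k = 1:
  phi_11 = rho(1) = 0.0773.
Step k = 2:
  phi_22 = [rho(2) - phi_11 rho(1)] / [1 - phi_11 rho(1)] = [-0.3499 - (0.0773)(0.0773)] / [1 - (0.0773)(0.0773)]
         = -0.35587529 / 0.99402471 = -0.358.
Therefore phi_{22} = -0.3580.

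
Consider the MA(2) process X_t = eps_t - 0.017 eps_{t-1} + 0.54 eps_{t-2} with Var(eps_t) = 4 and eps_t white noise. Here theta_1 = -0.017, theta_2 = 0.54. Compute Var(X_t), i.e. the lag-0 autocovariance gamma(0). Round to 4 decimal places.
\gamma(0) = 5.1676

For an MA(q) process X_t = eps_t + sum_i theta_i eps_{t-i} with
Var(eps_t) = sigma^2, the variance is
  gamma(0) = sigma^2 * (1 + sum_i theta_i^2).
  sum_i theta_i^2 = (-0.017)^2 + (0.54)^2 = 0.000289 + 0.2916 = 0.291889.
  gamma(0) = 4 * (1 + 0.291889) = 4 * 1.291889 = 5.167556, which rounds to 5.1676.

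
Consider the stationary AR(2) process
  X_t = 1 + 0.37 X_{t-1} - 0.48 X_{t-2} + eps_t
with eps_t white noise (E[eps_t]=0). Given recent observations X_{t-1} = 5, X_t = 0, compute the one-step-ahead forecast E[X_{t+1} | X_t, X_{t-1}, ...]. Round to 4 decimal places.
E[X_{t+1} \mid \mathcal F_t] = -1.4000

For an AR(p) model X_t = c + sum_i phi_i X_{t-i} + eps_t, the
one-step-ahead conditional mean is
  E[X_{t+1} | X_t, ...] = c + sum_i phi_i X_{t+1-i}.
Substitute known values:
  E[X_{t+1} | ...] = 1 + (0.37) * (0) + (-0.48) * (5)
                   = -1.4000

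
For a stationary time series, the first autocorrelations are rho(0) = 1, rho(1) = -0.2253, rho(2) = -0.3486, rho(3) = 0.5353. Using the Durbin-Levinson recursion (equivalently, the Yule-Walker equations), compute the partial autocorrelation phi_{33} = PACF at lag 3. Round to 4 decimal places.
\phi_{33} = 0.4210

The PACF at lag k is phi_{kk}, the last component of the solution
to the Yule-Walker system G_k phi = r_k where
  (G_k)_{ij} = rho(|i - j|), (r_k)_i = rho(i), i,j = 1..k.
Equivalently, Durbin-Levinson gives phi_{kk} iteratively:
  phi_{11} = rho(1)
  phi_{kk} = [rho(k) - sum_{j=1..k-1} phi_{k-1,j} rho(k-j)]
            / [1 - sum_{j=1..k-1} phi_{k-1,j} rho(j)],
  phi_{k,j} = phi_{k-1,j} - phi_{kk} phi_{k-1,k-j},  j = 1..k-1.
Step k = 1:
  phi_11 = rho(1) = -0.2253.
Step k = 2:
  phi_22 = [rho(2) - phi_11 rho(1)] / [1 - phi_11 rho(1)] = [-0.3486 - (-0.2253)(-0.2253)] / [1 - (-0.2253)(-0.2253)]
         = -0.39936009 / 0.94923991 = -0.420716.
  Update: phi_21 = phi_11 - phi_22 phi_11 = -0.2253 - (-0.420716)(-0.2253) = -0.320087.
Step k = 3:
  phi_33 = [rho(3) - phi_21 rho(2) - phi_22 rho(1)] / [1 - phi_21 rho(1) - phi_22 rho(2)]
    numerator   = 0.5353 - (-0.320087)(-0.3486) - (-0.420716)(-0.2253) = 0.32893035
    denominator = 1 - (-0.320087)(-0.2253) - (-0.420716)(-0.3486) = 0.78122287
  phi_33 = 0.32893035 / 0.78122287 = 0.421.
Therefore phi_{33} = 0.4210.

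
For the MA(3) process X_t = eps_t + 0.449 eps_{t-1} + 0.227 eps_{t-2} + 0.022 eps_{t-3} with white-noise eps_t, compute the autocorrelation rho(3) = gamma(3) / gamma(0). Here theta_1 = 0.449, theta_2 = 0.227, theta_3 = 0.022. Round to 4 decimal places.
\rho(3) = 0.0175

For an MA(q) process with theta_0 = 1, the autocovariance is
  gamma(k) = sigma^2 * sum_{i=0..q-k} theta_i * theta_{i+k},
and rho(k) = gamma(k) / gamma(0). Sigma^2 cancels.
  numerator   = (1)*(0.022) = 0.022.
  denominator = (1)^2 + (0.449)^2 + (0.227)^2 + (0.022)^2 = 1.253614.
  rho(3) = 0.022 / 1.253614 = 0.0175.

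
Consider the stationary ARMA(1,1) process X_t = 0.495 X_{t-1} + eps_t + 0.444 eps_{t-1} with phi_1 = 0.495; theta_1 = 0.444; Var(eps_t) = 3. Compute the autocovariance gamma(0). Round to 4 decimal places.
\gamma(0) = 6.5036

Multiply the model equation by X_{t-k} and take expectations. With theta_0 = psi_0 = 1 and psi_j the MA(infinity) weights, this gives
  gamma(k) - sum_i phi_i gamma(k-i) = c_k,
  c_k = sigma^2 * sum_{j=k..q} theta_j psi_{j-k}   (c_k = 0 for k > q),
using gamma(-m) = gamma(m).
psi-weights needed (psi_j = theta_j + sum_i phi_i psi_{j-i}):
  psi_1 = theta_1 + phi_1 = 0.444 + (0.495) = 0.939
Right-hand sides:
  c_0 = sigma^2 (1 + theta_1 psi_1) = 3 * (1 + (0.444)(0.939)) = 3 * 1.416916 = 4.250748
  c_1 = sigma^2 theta_1 = 3 * (0.444) = 1.332
  c_2 = 0
Equations for k = 0 and k = 1 (AR order 1):
  gamma(0) = phi_1 gamma(1) + c_0
  gamma(1) = phi_1 gamma(0) + c_1
Substituting the second into the first: gamma(0) (1 - phi_1^2) = c_0 + phi_1 c_1, so
  gamma(0) = (c_0 + phi_1 c_1) / (1 - phi_1^2) = (4.250748 + (0.495)(1.332)) / (1 - (0.495)^2) = 4.910088 / 0.754975 = 6.503643.
Therefore gamma(0) = 6.5036 (to 4 decimal places).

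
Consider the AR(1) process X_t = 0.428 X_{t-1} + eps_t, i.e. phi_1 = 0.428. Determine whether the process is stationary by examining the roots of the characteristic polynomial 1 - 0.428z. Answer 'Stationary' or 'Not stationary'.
\text{Stationary}

The AR(p) characteristic polynomial is P(z) = 1 - 0.428z.
Stationarity requires all roots to lie outside the unit circle, i.e. |z| > 1 for every root.
This is linear in z: 1 + (-0.428) z = 0  =>  z = -1/(-0.428) = 2.336449,  |z| = 2.336449.
Moduli of all roots: 2.3364.
All moduli strictly greater than 1? Yes.
Verdict: Stationary.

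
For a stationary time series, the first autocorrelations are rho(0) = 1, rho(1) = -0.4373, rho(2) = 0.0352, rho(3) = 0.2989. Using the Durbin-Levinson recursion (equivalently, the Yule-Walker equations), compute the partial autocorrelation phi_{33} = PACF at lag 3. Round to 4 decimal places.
\phi_{33} = 0.2991

The PACF at lag k is phi_{kk}, the last component of the solution
to the Yule-Walker system G_k phi = r_k where
  (G_k)_{ij} = rho(|i - j|), (r_k)_i = rho(i), i,j = 1..k.
Equivalently, Durbin-Levinson gives phi_{kk} iteratively:
  phi_{11} = rho(1)
  phi_{kk} = [rho(k) - sum_{j=1..k-1} phi_{k-1,j} rho(k-j)]
            / [1 - sum_{j=1..k-1} phi_{k-1,j} rho(j)],
  phi_{k,j} = phi_{k-1,j} - phi_{kk} phi_{k-1,k-j},  j = 1..k-1.
Step k = 1:
  phi_11 = rho(1) = -0.4373.
Step k = 2:
  phi_22 = [rho(2) - phi_11 rho(1)] / [1 - phi_11 rho(1)] = [0.0352 - (-0.4373)(-0.4373)] / [1 - (-0.4373)(-0.4373)]
         = -0.15603129 / 0.80876871 = -0.192924.
  Update: phi_21 = phi_11 - phi_22 phi_11 = -0.4373 - (-0.192924)(-0.4373) = -0.521666.
Step k = 3:
  phi_33 = [rho(3) - phi_21 rho(2) - phi_22 rho(1)] / [1 - phi_21 rho(1) - phi_22 rho(2)]
    numerator   = 0.2989 - (-0.521666)(0.0352) - (-0.192924)(-0.4373) = 0.23289676
    denominator = 1 - (-0.521666)(-0.4373) - (-0.192924)(0.0352) = 0.77866645
  phi_33 = 0.23289676 / 0.77866645 = 0.2991.
Therefore phi_{33} = 0.2991.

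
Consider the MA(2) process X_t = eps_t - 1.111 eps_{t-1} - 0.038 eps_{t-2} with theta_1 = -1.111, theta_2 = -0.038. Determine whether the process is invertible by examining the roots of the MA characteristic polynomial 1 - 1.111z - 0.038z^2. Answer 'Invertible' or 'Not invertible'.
\text{Not invertible}

The MA(q) characteristic polynomial is P(z) = 1 - 1.111z - 0.038z^2.
Invertibility requires all roots to lie outside the unit circle, i.e. |z| > 1 for every root.
Set 1 + (-1.111) z + (-0.038) z^2 = 0, i.e. a z^2 + b z + c = 0 with a = -0.038, b = -1.111, c = 1.
Discriminant D = b^2 - 4ac = (-1.111)^2 - 4*(-0.038)*1 = 1.234321 - (-0.152) = 1.386321.
D >= 0, so the roots are real: z = (-b +/- sqrt(D)) / (2a) = (1.111 +/- 1.177421) / (-0.076).
  z_1 = (1.111 + 1.177421) / (-0.076) = -30.1108,   |z_1| = 30.1108.
  z_2 = (1.111 - 1.177421) / (-0.076) = 0.874,   |z_2| = 0.874.
Moduli of all roots: 30.1108, 0.8740.
All moduli strictly greater than 1? No.
Verdict: Not invertible.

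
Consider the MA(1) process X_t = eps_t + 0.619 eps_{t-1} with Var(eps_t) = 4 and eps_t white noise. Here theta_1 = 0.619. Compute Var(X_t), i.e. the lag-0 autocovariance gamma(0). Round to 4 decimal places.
\gamma(0) = 5.5326

For an MA(q) process X_t = eps_t + sum_i theta_i eps_{t-i} with
Var(eps_t) = sigma^2, the variance is
  gamma(0) = sigma^2 * (1 + sum_i theta_i^2).
  sum_i theta_i^2 = (0.619)^2 = 0.383161.
  gamma(0) = 4 * (1 + 0.383161) = 4 * 1.383161 = 5.532644, which rounds to 5.5326.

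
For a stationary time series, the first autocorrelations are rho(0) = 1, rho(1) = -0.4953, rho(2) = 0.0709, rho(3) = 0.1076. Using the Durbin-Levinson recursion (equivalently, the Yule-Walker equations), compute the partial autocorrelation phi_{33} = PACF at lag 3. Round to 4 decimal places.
\phi_{33} = 0.0509

The PACF at lag k is phi_{kk}, the last component of the solution
to the Yule-Walker system G_k phi = r_k where
  (G_k)_{ij} = rho(|i - j|), (r_k)_i = rho(i), i,j = 1..k.
Equivalently, Durbin-Levinson gives phi_{kk} iteratively:
  phi_{11} = rho(1)
  phi_{kk} = [rho(k) - sum_{j=1..k-1} phi_{k-1,j} rho(k-j)]
            / [1 - sum_{j=1..k-1} phi_{k-1,j} rho(j)],
  phi_{k,j} = phi_{k-1,j} - phi_{kk} phi_{k-1,k-j},  j = 1..k-1.
Step k = 1:
  phi_11 = rho(1) = -0.4953.
Step k = 2:
  phi_22 = [rho(2) - phi_11 rho(1)] / [1 - phi_11 rho(1)] = [0.0709 - (-0.4953)(-0.4953)] / [1 - (-0.4953)(-0.4953)]
         = -0.17442209 / 0.75467791 = -0.231121.
  Update: phi_21 = phi_11 - phi_22 phi_11 = -0.4953 - (-0.231121)(-0.4953) = -0.609774.
Step k = 3:
  phi_33 = [rho(3) - phi_21 rho(2) - phi_22 rho(1)] / [1 - phi_21 rho(1) - phi_22 rho(2)]
    numerator   = 0.1076 - (-0.609774)(0.0709) - (-0.231121)(-0.4953) = 0.03635865
    denominator = 1 - (-0.609774)(-0.4953) - (-0.231121)(0.0709) = 0.71436526
  phi_33 = 0.03635865 / 0.71436526 = 0.0509.
Therefore phi_{33} = 0.0509.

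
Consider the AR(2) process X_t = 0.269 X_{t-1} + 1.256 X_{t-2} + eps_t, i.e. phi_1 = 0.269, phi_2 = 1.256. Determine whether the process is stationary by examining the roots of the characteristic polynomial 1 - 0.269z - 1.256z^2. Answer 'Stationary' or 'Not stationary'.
\text{Not stationary}

The AR(p) characteristic polynomial is P(z) = 1 - 0.269z - 1.256z^2.
Stationarity requires all roots to lie outside the unit circle, i.e. |z| > 1 for every root.
Set 1 + (-0.269) z + (-1.256) z^2 = 0, i.e. a z^2 + b z + c = 0 with a = -1.256, b = -0.269, c = 1.
Discriminant D = b^2 - 4ac = (-0.269)^2 - 4*(-1.256)*1 = 0.072361 - (-5.024) = 5.096361.
D >= 0, so the roots are real: z = (-b +/- sqrt(D)) / (2a) = (0.269 +/- 2.257512) / (-2.512).
  z_1 = (0.269 + 2.257512) / (-2.512) = -1.0058,   |z_1| = 1.0058.
  z_2 = (0.269 - 2.257512) / (-2.512) = 0.7916,   |z_2| = 0.7916.
Moduli of all roots: 1.0058, 0.7916.
All moduli strictly greater than 1? No.
Verdict: Not stationary.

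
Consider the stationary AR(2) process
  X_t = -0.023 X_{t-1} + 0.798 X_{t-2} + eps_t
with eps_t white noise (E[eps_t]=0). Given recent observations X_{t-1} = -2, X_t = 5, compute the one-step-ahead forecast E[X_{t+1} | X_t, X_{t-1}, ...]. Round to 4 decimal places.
E[X_{t+1} \mid \mathcal F_t] = -1.7110

For an AR(p) model X_t = c + sum_i phi_i X_{t-i} + eps_t, the
one-step-ahead conditional mean is
  E[X_{t+1} | X_t, ...] = c + sum_i phi_i X_{t+1-i}.
Substitute known values:
  E[X_{t+1} | ...] = (-0.023) * (5) + (0.798) * (-2)
                   = -1.7110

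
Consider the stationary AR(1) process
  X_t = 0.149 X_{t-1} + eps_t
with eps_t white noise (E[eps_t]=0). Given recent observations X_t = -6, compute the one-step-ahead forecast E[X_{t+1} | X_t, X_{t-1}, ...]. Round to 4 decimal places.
E[X_{t+1} \mid \mathcal F_t] = -0.8940

For an AR(p) model X_t = c + sum_i phi_i X_{t-i} + eps_t, the
one-step-ahead conditional mean is
  E[X_{t+1} | X_t, ...] = c + sum_i phi_i X_{t+1-i}.
Substitute known values:
  E[X_{t+1} | ...] = (0.149) * (-6)
                   = -0.8940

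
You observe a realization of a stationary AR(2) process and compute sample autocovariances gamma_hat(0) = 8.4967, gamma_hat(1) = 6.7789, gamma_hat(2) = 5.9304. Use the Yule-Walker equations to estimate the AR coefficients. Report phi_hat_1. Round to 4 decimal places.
\hat\phi_{1} = 0.6630

The Yule-Walker equations for an AR(p) process read, in matrix form,
  Gamma_p phi = r_p,   with   (Gamma_p)_{ij} = gamma(|i - j|),
                       (r_p)_i = gamma(i),   i,j = 1..p.
Substitute the sample gammas (Toeplitz matrix and right-hand side of size 2):
  Gamma_p = [[8.4967, 6.7789], [6.7789, 8.4967]]
  r_p     = [6.7789, 5.9304]
Written out:
  8.4967 phi_1 + 6.7789 phi_2 = 6.7789
  6.7789 phi_1 + 8.4967 phi_2 = 5.9304
Solve by Cramer's rule:
  det = gamma(0)^2 - gamma(1)^2 = (8.4967)^2 - (6.7789)^2 = 72.19391089 - 45.95348521 = 26.24042568
  phi_hat_1 = [gamma(1) gamma(0) - gamma(1) gamma(2)] / det = [(6.7789)(8.4967) - (6.7789)(5.9304)] / 26.24042568 = 17.39669107 / 26.24042568 = 0.663
  phi_hat_2 = [gamma(0) gamma(2) - gamma(1)^2] / det = [(8.4967)(5.9304) - (6.7789)^2] / 26.24042568 = 4.43534447 / 26.24042568 = 0.169
So phi_hat = [0.6630, 0.1690].
Therefore phi_hat_1 = 0.6630.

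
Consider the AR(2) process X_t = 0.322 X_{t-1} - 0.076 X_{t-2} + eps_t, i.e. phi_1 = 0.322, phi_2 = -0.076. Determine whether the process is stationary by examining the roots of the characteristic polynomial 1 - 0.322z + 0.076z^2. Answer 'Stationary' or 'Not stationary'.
\text{Stationary}

The AR(p) characteristic polynomial is P(z) = 1 - 0.322z + 0.076z^2.
Stationarity requires all roots to lie outside the unit circle, i.e. |z| > 1 for every root.
Set 1 + (-0.322) z + (0.076) z^2 = 0, i.e. a z^2 + b z + c = 0 with a = 0.076, b = -0.322, c = 1.
Discriminant D = b^2 - 4ac = (-0.322)^2 - 4*(0.076)*1 = 0.103684 - (0.304) = -0.200316.
D < 0, so the roots are the complex-conjugate pair z = (-b +/- i sqrt(-D)) / (2a) = 2.1184 +/- 2.9445i.
For a conjugate pair |z|^2 = z * conj(z) = (product of roots) = c/a = 1/(0.076) = 13.157895, so |z| = sqrt(13.157895) = 3.6274 for both roots.
Moduli of all roots: 3.6274, 3.6274.
All moduli strictly greater than 1? Yes.
Verdict: Stationary.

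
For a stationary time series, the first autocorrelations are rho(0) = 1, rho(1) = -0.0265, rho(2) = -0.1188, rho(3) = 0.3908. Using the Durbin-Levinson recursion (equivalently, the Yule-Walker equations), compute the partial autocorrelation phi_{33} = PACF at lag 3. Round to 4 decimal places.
\phi_{33} = 0.3900

The PACF at lag k is phi_{kk}, the last component of the solution
to the Yule-Walker system G_k phi = r_k where
  (G_k)_{ij} = rho(|i - j|), (r_k)_i = rho(i), i,j = 1..k.
Equivalently, Durbin-Levinson gives phi_{kk} iteratively:
  phi_{11} = rho(1)
  phi_{kk} = [rho(k) - sum_{j=1..k-1} phi_{k-1,j} rho(k-j)]
            / [1 - sum_{j=1..k-1} phi_{k-1,j} rho(j)],
  phi_{k,j} = phi_{k-1,j} - phi_{kk} phi_{k-1,k-j},  j = 1..k-1.
Step k = 1:
  phi_11 = rho(1) = -0.0265.
Step k = 2:
  phi_22 = [rho(2) - phi_11 rho(1)] / [1 - phi_11 rho(1)] = [-0.1188 - (-0.0265)(-0.0265)] / [1 - (-0.0265)(-0.0265)]
         = -0.11950225 / 0.99929775 = -0.119586.
  Update: phi_21 = phi_11 - phi_22 phi_11 = -0.0265 - (-0.119586)(-0.0265) = -0.029669.
Step k = 3:
  phi_33 = [rho(3) - phi_21 rho(2) - phi_22 rho(1)] / [1 - phi_21 rho(1) - phi_22 rho(2)]
    numerator   = 0.3908 - (-0.029669)(-0.1188) - (-0.119586)(-0.0265) = 0.38410628
    denominator = 1 - (-0.029669)(-0.0265) - (-0.119586)(-0.1188) = 0.98500693
  phi_33 = 0.38410628 / 0.98500693 = 0.39.
Therefore phi_{33} = 0.3900.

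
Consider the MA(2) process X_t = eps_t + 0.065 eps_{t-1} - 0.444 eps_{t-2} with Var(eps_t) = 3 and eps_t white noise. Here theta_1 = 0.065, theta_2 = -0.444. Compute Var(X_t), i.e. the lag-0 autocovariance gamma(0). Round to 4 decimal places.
\gamma(0) = 3.6041

For an MA(q) process X_t = eps_t + sum_i theta_i eps_{t-i} with
Var(eps_t) = sigma^2, the variance is
  gamma(0) = sigma^2 * (1 + sum_i theta_i^2).
  sum_i theta_i^2 = (0.065)^2 + (-0.444)^2 = 0.004225 + 0.197136 = 0.201361.
  gamma(0) = 3 * (1 + 0.201361) = 3 * 1.201361 = 3.604083, which rounds to 3.6041.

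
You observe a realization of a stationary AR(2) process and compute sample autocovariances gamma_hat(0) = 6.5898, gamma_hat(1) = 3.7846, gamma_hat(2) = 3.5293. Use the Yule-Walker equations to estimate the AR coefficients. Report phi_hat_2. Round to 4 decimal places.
\hat\phi_{2} = 0.3070

The Yule-Walker equations for an AR(p) process read, in matrix form,
  Gamma_p phi = r_p,   with   (Gamma_p)_{ij} = gamma(|i - j|),
                       (r_p)_i = gamma(i),   i,j = 1..p.
Substitute the sample gammas (Toeplitz matrix and right-hand side of size 2):
  Gamma_p = [[6.5898, 3.7846], [3.7846, 6.5898]]
  r_p     = [3.7846, 3.5293]
Written out:
  6.5898 phi_1 + 3.7846 phi_2 = 3.7846
  3.7846 phi_1 + 6.5898 phi_2 = 3.5293
Solve by Cramer's rule:
  det = gamma(0)^2 - gamma(1)^2 = (6.5898)^2 - (3.7846)^2 = 43.42546404 - 14.32319716 = 29.10226688
  phi_hat_1 = [gamma(1) gamma(0) - gamma(1) gamma(2)] / det = [(3.7846)(6.5898) - (3.7846)(3.5293)] / 29.10226688 = 11.5827683 / 29.10226688 = 0.398
  phi_hat_2 = [gamma(0) gamma(2) - gamma(1)^2] / det = [(6.5898)(3.5293) - (3.7846)^2] / 29.10226688 = 8.93418398 / 29.10226688 = 0.307
So phi_hat = [0.3980, 0.3070].
Therefore phi_hat_2 = 0.3070.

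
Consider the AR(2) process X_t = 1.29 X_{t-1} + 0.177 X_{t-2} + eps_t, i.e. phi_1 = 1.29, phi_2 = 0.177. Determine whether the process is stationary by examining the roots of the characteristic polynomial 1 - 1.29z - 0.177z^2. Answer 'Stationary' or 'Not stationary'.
\text{Not stationary}

The AR(p) characteristic polynomial is P(z) = 1 - 1.29z - 0.177z^2.
Stationarity requires all roots to lie outside the unit circle, i.e. |z| > 1 for every root.
Set 1 + (-1.29) z + (-0.177) z^2 = 0, i.e. a z^2 + b z + c = 0 with a = -0.177, b = -1.29, c = 1.
Discriminant D = b^2 - 4ac = (-1.29)^2 - 4*(-0.177)*1 = 1.6641 - (-0.708) = 2.3721.
D >= 0, so the roots are real: z = (-b +/- sqrt(D)) / (2a) = (1.29 +/- 1.540162) / (-0.354).
  z_1 = (1.29 + 1.540162) / (-0.354) = -7.9948,   |z_1| = 7.9948.
  z_2 = (1.29 - 1.540162) / (-0.354) = 0.7067,   |z_2| = 0.7067.
Moduli of all roots: 7.9948, 0.7067.
All moduli strictly greater than 1? No.
Verdict: Not stationary.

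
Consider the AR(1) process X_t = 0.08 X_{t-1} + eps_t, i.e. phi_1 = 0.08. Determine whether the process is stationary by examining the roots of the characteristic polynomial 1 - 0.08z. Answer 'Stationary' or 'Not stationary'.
\text{Stationary}

The AR(p) characteristic polynomial is P(z) = 1 - 0.08z.
Stationarity requires all roots to lie outside the unit circle, i.e. |z| > 1 for every root.
This is linear in z: 1 + (-0.08) z = 0  =>  z = -1/(-0.08) = 12.5,  |z| = 12.5.
Moduli of all roots: 12.5000.
All moduli strictly greater than 1? Yes.
Verdict: Stationary.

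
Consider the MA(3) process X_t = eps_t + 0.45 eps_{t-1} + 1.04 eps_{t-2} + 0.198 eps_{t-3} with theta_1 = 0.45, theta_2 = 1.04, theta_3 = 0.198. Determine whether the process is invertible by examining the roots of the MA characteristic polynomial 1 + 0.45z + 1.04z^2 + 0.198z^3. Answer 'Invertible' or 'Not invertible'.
\text{Invertible}

The MA(q) characteristic polynomial is P(z) = 1 + 0.45z + 1.04z^2 + 0.198z^3.
Invertibility requires all roots to lie outside the unit circle, i.e. |z| > 1 for every root.
Degree 3: look for a simple real root z0 first, then factor out (1 - z/z0) and solve the remaining quadratic.
Testing z0 = -5: P(-5) = 1 + (0.45)(-5) + (1.04)(-5)^2 + (0.198)(-5)^3
  = 1 + (-2.25) + (26) + (-24.75) = 0.  So z_0 = -5 is a root, |z_0| = 5.
Divide out the factor (1 + 0.2 z) = (1 - z/z0) (since 1/z0 = -0.2):
  P(z) = (1 + 0.2 z)(1 + (0.25) z + (0.99) z^2)
  [check: z-coef 0.25 - (-0.2) = 0.45; z^2-coef 0.99 - (-0.2)(0.25) = 1.04; z^3-coef -(-0.2)(0.99) = 0.198.]
Remaining roots from the quadratic factor 1 + (0.25) z + (0.99) z^2:
  Set 1 + (0.25) z + (0.99) z^2 = 0, i.e. a z^2 + b z + c = 0 with a = 0.99, b = 0.25, c = 1.
  Discriminant D = b^2 - 4ac = (0.25)^2 - 4*(0.99)*1 = 0.0625 - (3.96) = -3.8975.
  D < 0, so the roots are the complex-conjugate pair z = (-b +/- i sqrt(-D)) / (2a) = -0.1263 +/- 0.9971i.
  For a conjugate pair |z|^2 = z * conj(z) = (product of roots) = c/a = 1/(0.99) = 1.010101, so |z| = sqrt(1.010101) = 1.005 for both roots.
Moduli of all roots: 5.0000, 1.0050, 1.0050.
All moduli strictly greater than 1? Yes.
Verdict: Invertible.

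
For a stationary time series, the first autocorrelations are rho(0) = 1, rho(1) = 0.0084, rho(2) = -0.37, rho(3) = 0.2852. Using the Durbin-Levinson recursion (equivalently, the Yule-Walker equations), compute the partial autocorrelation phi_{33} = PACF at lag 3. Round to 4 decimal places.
\phi_{33} = 0.3390

The PACF at lag k is phi_{kk}, the last component of the solution
to the Yule-Walker system G_k phi = r_k where
  (G_k)_{ij} = rho(|i - j|), (r_k)_i = rho(i), i,j = 1..k.
Equivalently, Durbin-Levinson gives phi_{kk} iteratively:
  phi_{11} = rho(1)
  phi_{kk} = [rho(k) - sum_{j=1..k-1} phi_{k-1,j} rho(k-j)]
            / [1 - sum_{j=1..k-1} phi_{k-1,j} rho(j)],
  phi_{k,j} = phi_{k-1,j} - phi_{kk} phi_{k-1,k-j},  j = 1..k-1.
Step k = 1:
  phi_11 = rho(1) = 0.0084.
Step k = 2:
  phi_22 = [rho(2) - phi_11 rho(1)] / [1 - phi_11 rho(1)] = [-0.37 - (0.0084)(0.0084)] / [1 - (0.0084)(0.0084)]
         = -0.37007056 / 0.99992944 = -0.370097.
  Update: phi_21 = phi_11 - phi_22 phi_11 = 0.0084 - (-0.370097)(0.0084) = 0.011509.
Step k = 3:
  phi_33 = [rho(3) - phi_21 rho(2) - phi_22 rho(1)] / [1 - phi_21 rho(1) - phi_22 rho(2)]
    numerator   = 0.2852 - (0.011509)(-0.37) - (-0.370097)(0.0084) = 0.29256707
    denominator = 1 - (0.011509)(0.0084) - (-0.370097)(-0.37) = 0.86296756
  phi_33 = 0.29256707 / 0.86296756 = 0.339.
Therefore phi_{33} = 0.3390.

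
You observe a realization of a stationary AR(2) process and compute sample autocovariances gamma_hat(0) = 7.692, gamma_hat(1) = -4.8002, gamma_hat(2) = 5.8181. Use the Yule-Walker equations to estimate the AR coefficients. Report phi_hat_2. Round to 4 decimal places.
\hat\phi_{2} = 0.6010

The Yule-Walker equations for an AR(p) process read, in matrix form,
  Gamma_p phi = r_p,   with   (Gamma_p)_{ij} = gamma(|i - j|),
                       (r_p)_i = gamma(i),   i,j = 1..p.
Substitute the sample gammas (Toeplitz matrix and right-hand side of size 2):
  Gamma_p = [[7.692, -4.8002], [-4.8002, 7.692]]
  r_p     = [-4.8002, 5.8181]
Written out:
  7.692 phi_1 - 4.8002 phi_2 = -4.8002
  -4.8002 phi_1 + 7.692 phi_2 = 5.8181
Solve by Cramer's rule:
  det = gamma(0)^2 - gamma(1)^2 = (7.692)^2 - (-4.8002)^2 = 59.166864 - 23.04192004 = 36.12494396
  phi_hat_1 = [gamma(1) gamma(0) - gamma(1) gamma(2)] / det = [(-4.8002)(7.692) - (-4.8002)(5.8181)] / 36.12494396 = -8.99509478 / 36.12494396 = -0.249
  phi_hat_2 = [gamma(0) gamma(2) - gamma(1)^2] / det = [(7.692)(5.8181) - (-4.8002)^2] / 36.12494396 = 21.71090516 / 36.12494396 = 0.601
So phi_hat = [-0.2490, 0.6010].
Therefore phi_hat_2 = 0.6010.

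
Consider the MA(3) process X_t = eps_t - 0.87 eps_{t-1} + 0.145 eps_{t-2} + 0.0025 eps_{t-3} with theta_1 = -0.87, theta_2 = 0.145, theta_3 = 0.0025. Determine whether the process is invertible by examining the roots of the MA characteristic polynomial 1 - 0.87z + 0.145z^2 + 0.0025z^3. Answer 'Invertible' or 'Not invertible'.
\text{Invertible}

The MA(q) characteristic polynomial is P(z) = 1 - 0.87z + 0.145z^2 + 0.0025z^3.
Invertibility requires all roots to lie outside the unit circle, i.e. |z| > 1 for every root.
Degree 3: look for a simple real root z0 first, then factor out (1 - z/z0) and solve the remaining quadratic.
Testing z0 = 4: P(4) = 1 + (-0.87)(4) + (0.145)(4)^2 + (0.0025)(4)^3
  = 1 + (-3.48) + (2.32) + (0.16) = 0.  So z_0 = 4 is a root, |z_0| = 4.
Divide out the factor (1 - 0.25 z) = (1 - z/z0) (since 1/z0 = 0.25):
  P(z) = (1 - 0.25 z)(1 + (-0.62) z + (-0.01) z^2)
  [check: z-coef -0.62 - (0.25) = -0.87; z^2-coef -0.01 - (0.25)(-0.62) = 0.145; z^3-coef -(0.25)(-0.01) = 0.0025.]
Remaining roots from the quadratic factor 1 + (-0.62) z + (-0.01) z^2:
  Set 1 + (-0.62) z + (-0.01) z^2 = 0, i.e. a z^2 + b z + c = 0 with a = -0.01, b = -0.62, c = 1.
  Discriminant D = b^2 - 4ac = (-0.62)^2 - 4*(-0.01)*1 = 0.3844 - (-0.04) = 0.4244.
  D >= 0, so the roots are real: z = (-b +/- sqrt(D)) / (2a) = (0.62 +/- 0.65146) / (-0.02).
    z_1 = (0.62 + 0.65146) / (-0.02) = -63.573,   |z_1| = 63.573.
    z_2 = (0.62 - 0.65146) / (-0.02) = 1.573,   |z_2| = 1.573.
Moduli of all roots: 4.0000, 63.5730, 1.5730.
All moduli strictly greater than 1? Yes.
Verdict: Invertible.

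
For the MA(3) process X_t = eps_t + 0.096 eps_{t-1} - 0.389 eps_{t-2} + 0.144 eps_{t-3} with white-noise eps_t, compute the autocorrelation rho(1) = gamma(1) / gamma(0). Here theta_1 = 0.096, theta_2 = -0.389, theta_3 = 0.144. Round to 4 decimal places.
\rho(1) = 0.0022

For an MA(q) process with theta_0 = 1, the autocovariance is
  gamma(k) = sigma^2 * sum_{i=0..q-k} theta_i * theta_{i+k},
and rho(k) = gamma(k) / gamma(0). Sigma^2 cancels.
  numerator   = (1)*(0.096) + (0.096)*(-0.389) + (-0.389)*(0.144) = 0.00264.
  denominator = (1)^2 + (0.096)^2 + (-0.389)^2 + (0.144)^2 = 1.181273.
  rho(1) = 0.00264 / 1.181273 = 0.0022.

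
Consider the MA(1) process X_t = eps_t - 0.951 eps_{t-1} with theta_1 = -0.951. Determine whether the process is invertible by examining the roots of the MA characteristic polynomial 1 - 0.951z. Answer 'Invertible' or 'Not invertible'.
\text{Invertible}

The MA(q) characteristic polynomial is P(z) = 1 - 0.951z.
Invertibility requires all roots to lie outside the unit circle, i.e. |z| > 1 for every root.
This is linear in z: 1 + (-0.951) z = 0  =>  z = -1/(-0.951) = 1.051525,  |z| = 1.051525.
Moduli of all roots: 1.0515.
All moduli strictly greater than 1? Yes.
Verdict: Invertible.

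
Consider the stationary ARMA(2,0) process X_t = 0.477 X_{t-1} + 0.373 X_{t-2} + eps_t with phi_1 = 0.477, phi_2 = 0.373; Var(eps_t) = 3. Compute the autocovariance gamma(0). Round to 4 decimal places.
\gamma(0) = 8.2729

Multiply the model equation by X_{t-k} and take expectations. With theta_0 = psi_0 = 1 and psi_j the MA(infinity) weights, this gives
  gamma(k) - sum_i phi_i gamma(k-i) = c_k,
  c_k = sigma^2 * sum_{j=k..q} theta_j psi_{j-k}   (c_k = 0 for k > q),
using gamma(-m) = gamma(m).
Pure AR (q = 0): c_0 = sigma^2 = 3, c_k = 0 for k >= 1.
Equations for k = 0, 1, 2 (AR order 2, c_2 = 0):
  (E0) gamma(0) = phi_1 gamma(1) + phi_2 gamma(2) + c_0
  (E1) gamma(1) = phi_1 gamma(0) + phi_2 gamma(1) + c_1
  (E2) gamma(2) = phi_1 gamma(1) + phi_2 gamma(0)
From (E1): gamma(1) = A gamma(0) + B with
  A = phi_1 / (1 - phi_2) = 0.477 / 0.627 = 0.760766,   B = c_1 / (1 - phi_2) = 0 / 0.627 = 0.
Insert (E2) into (E0): gamma(0) (1 - phi_2^2) = phi_1 (1 + phi_2) gamma(1) + c_0.
  phi_1 (1 + phi_2) = (0.477)(1.373) = 0.654921,   1 - phi_2^2 = 0.860871.
Replace gamma(1) by A gamma(0) + B and collect gamma(0):
  gamma(0) [0.860871 - (0.654921)(0.760766)] = c_0 = 3
  gamma(0) * 0.36263 = 3
  gamma(0) = 3 / 0.36263 = 8.272903.
Therefore gamma(0) = 8.2729 (to 4 decimal places).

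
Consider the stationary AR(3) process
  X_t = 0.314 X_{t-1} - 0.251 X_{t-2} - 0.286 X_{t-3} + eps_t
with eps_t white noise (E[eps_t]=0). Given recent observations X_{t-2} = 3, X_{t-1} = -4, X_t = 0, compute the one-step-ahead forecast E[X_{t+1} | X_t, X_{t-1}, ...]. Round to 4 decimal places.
E[X_{t+1} \mid \mathcal F_t] = 0.1460

For an AR(p) model X_t = c + sum_i phi_i X_{t-i} + eps_t, the
one-step-ahead conditional mean is
  E[X_{t+1} | X_t, ...] = c + sum_i phi_i X_{t+1-i}.
Substitute known values:
  E[X_{t+1} | ...] = (0.314) * (0) + (-0.251) * (-4) + (-0.286) * (3)
                   = 0.1460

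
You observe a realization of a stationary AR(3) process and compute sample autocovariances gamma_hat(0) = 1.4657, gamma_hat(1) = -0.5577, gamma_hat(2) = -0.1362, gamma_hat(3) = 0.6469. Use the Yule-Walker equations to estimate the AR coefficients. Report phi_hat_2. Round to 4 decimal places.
\hat\phi_{2} = -0.0990

The Yule-Walker equations for an AR(p) process read, in matrix form,
  Gamma_p phi = r_p,   with   (Gamma_p)_{ij} = gamma(|i - j|),
                       (r_p)_i = gamma(i),   i,j = 1..p.
Substitute the sample gammas (Toeplitz matrix and right-hand side of size 3):
  Gamma_p = [[1.4657, -0.5577, -0.1362], [-0.5577, 1.4657, -0.5577], [-0.1362, -0.5577, 1.4657]]
  r_p     = [-0.5577, -0.1362, 0.6469]
Written out (R1..R3):
  (R1) 1.4657 phi_1 - 0.5577 phi_2 - 0.1362 phi_3 = -0.5577
  (R2) -0.5577 phi_1 + 1.4657 phi_2 - 0.5577 phi_3 = -0.1362
  (R3) -0.1362 phi_1 - 0.5577 phi_2 + 1.4657 phi_3 = 0.6469
Gaussian elimination:
  R2 <- R2 - (-0.5577/1.4657) R1 = R2 - (-0.380501) R1:  1.253495 phi_2 - 0.609524 phi_3 = -0.348405
  R3 <- R3 - (-0.1362/1.4657) R1 = R3 - (-0.092925) R1:  -0.609524 phi_2 + 1.453044 phi_3 = 0.595076
  R3 <- R3 - (-0.609524/1.253495) R2 = R3 - (-0.48626) R2:  1.156656 phi_3 = 0.42566
Back-substitution:
  phi_hat_3 = 0.42566 / 1.156656 = 0.368009
  phi_hat_2 = (-0.348405 - (-0.609524)(0.368009)) / 1.253495 = -0.098999
  phi_hat_1 = (-0.5577 - (-0.5577)(-0.098999) - (-0.1362)(0.368009)) / 1.4657 = -0.383973
So phi_hat = [-0.3840, -0.0990, 0.3680].
Therefore phi_hat_2 = -0.0990.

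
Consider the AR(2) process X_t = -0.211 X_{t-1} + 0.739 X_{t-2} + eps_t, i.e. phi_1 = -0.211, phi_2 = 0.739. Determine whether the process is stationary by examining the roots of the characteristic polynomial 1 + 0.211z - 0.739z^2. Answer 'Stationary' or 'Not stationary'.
\text{Stationary}

The AR(p) characteristic polynomial is P(z) = 1 + 0.211z - 0.739z^2.
Stationarity requires all roots to lie outside the unit circle, i.e. |z| > 1 for every root.
Set 1 + (0.211) z + (-0.739) z^2 = 0, i.e. a z^2 + b z + c = 0 with a = -0.739, b = 0.211, c = 1.
Discriminant D = b^2 - 4ac = (0.211)^2 - 4*(-0.739)*1 = 0.044521 - (-2.956) = 3.000521.
D >= 0, so the roots are real: z = (-b +/- sqrt(D)) / (2a) = (-0.211 +/- 1.732201) / (-1.478).
  z_1 = (-0.211 + 1.732201) / (-1.478) = -1.0292,   |z_1| = 1.0292.
  z_2 = (-0.211 - 1.732201) / (-1.478) = 1.3148,   |z_2| = 1.3148.
Moduli of all roots: 1.0292, 1.3148.
All moduli strictly greater than 1? Yes.
Verdict: Stationary.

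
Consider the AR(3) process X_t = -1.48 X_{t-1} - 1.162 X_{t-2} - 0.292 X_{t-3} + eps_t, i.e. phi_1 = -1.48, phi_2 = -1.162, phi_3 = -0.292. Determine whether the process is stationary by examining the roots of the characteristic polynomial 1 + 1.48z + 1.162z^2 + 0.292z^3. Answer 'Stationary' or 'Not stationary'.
\text{Stationary}

The AR(p) characteristic polynomial is P(z) = 1 + 1.48z + 1.162z^2 + 0.292z^3.
Stationarity requires all roots to lie outside the unit circle, i.e. |z| > 1 for every root.
Degree 3: look for a simple real root z0 first, then factor out (1 - z/z0) and solve the remaining quadratic.
Testing z0 = -2.5: P(-2.5) = 1 + (1.48)(-2.5) + (1.162)(-2.5)^2 + (0.292)(-2.5)^3
  = 1 + (-3.7) + (7.2625) + (-4.5625) = 0.  So z_0 = -2.5 is a root, |z_0| = 2.5.
Divide out the factor (1 + 0.4 z) = (1 - z/z0) (since 1/z0 = -0.4):
  P(z) = (1 + 0.4 z)(1 + (1.08) z + (0.73) z^2)
  [check: z-coef 1.08 - (-0.4) = 1.48; z^2-coef 0.73 - (-0.4)(1.08) = 1.162; z^3-coef -(-0.4)(0.73) = 0.292.]
Remaining roots from the quadratic factor 1 + (1.08) z + (0.73) z^2:
  Set 1 + (1.08) z + (0.73) z^2 = 0, i.e. a z^2 + b z + c = 0 with a = 0.73, b = 1.08, c = 1.
  Discriminant D = b^2 - 4ac = (1.08)^2 - 4*(0.73)*1 = 1.1664 - (2.92) = -1.7536.
  D < 0, so the roots are the complex-conjugate pair z = (-b +/- i sqrt(-D)) / (2a) = -0.7397 +/- 0.907i.
  For a conjugate pair |z|^2 = z * conj(z) = (product of roots) = c/a = 1/(0.73) = 1.369863, so |z| = sqrt(1.369863) = 1.1704 for both roots.
Moduli of all roots: 2.5000, 1.1704, 1.1704.
All moduli strictly greater than 1? Yes.
Verdict: Stationary.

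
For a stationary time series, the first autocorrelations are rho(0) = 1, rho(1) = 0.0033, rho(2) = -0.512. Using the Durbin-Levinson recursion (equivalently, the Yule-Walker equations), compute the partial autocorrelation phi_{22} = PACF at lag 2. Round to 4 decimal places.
\phi_{22} = -0.5120

The PACF at lag k is phi_{kk}, the last component of the solution
to the Yule-Walker system G_k phi = r_k where
  (G_k)_{ij} = rho(|i - j|), (r_k)_i = rho(i), i,j = 1..k.
Equivalently, Durbin-Levinson gives phi_{kk} iteratively:
  phi_{11} = rho(1)
  phi_{kk} = [rho(k) - sum_{j=1..k-1} phi_{k-1,j} rho(k-j)]
            / [1 - sum_{j=1..k-1} phi_{k-1,j} rho(j)],
  phi_{k,j} = phi_{k-1,j} - phi_{kk} phi_{k-1,k-j},  j = 1..k-1.
Step k = 1:
  phi_11 = rho(1) = 0.0033.
Step k = 2:
  phi_22 = [rho(2) - phi_11 rho(1)] / [1 - phi_11 rho(1)] = [-0.512 - (0.0033)(0.0033)] / [1 - (0.0033)(0.0033)]
         = -0.51201089 / 0.99998911 = -0.512.
Therefore phi_{22} = -0.5120.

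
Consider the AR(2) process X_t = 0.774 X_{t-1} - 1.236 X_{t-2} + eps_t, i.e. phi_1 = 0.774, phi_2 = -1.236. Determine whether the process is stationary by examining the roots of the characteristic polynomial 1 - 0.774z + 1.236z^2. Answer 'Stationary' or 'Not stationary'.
\text{Not stationary}

The AR(p) characteristic polynomial is P(z) = 1 - 0.774z + 1.236z^2.
Stationarity requires all roots to lie outside the unit circle, i.e. |z| > 1 for every root.
Set 1 + (-0.774) z + (1.236) z^2 = 0, i.e. a z^2 + b z + c = 0 with a = 1.236, b = -0.774, c = 1.
Discriminant D = b^2 - 4ac = (-0.774)^2 - 4*(1.236)*1 = 0.599076 - (4.944) = -4.344924.
D < 0, so the roots are the complex-conjugate pair z = (-b +/- i sqrt(-D)) / (2a) = 0.3131 +/- 0.8432i.
For a conjugate pair |z|^2 = z * conj(z) = (product of roots) = c/a = 1/(1.236) = 0.809061, so |z| = sqrt(0.809061) = 0.8995 for both roots.
Moduli of all roots: 0.8995, 0.8995.
All moduli strictly greater than 1? No.
Verdict: Not stationary.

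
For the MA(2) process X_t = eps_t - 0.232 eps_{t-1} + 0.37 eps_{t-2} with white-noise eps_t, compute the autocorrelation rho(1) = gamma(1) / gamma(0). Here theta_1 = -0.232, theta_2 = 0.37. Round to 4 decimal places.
\rho(1) = -0.2669

For an MA(q) process with theta_0 = 1, the autocovariance is
  gamma(k) = sigma^2 * sum_{i=0..q-k} theta_i * theta_{i+k},
and rho(k) = gamma(k) / gamma(0). Sigma^2 cancels.
  numerator   = (1)*(-0.232) + (-0.232)*(0.37) = -0.31784.
  denominator = (1)^2 + (-0.232)^2 + (0.37)^2 = 1.190724.
  rho(1) = -0.31784 / 1.190724 = -0.2669.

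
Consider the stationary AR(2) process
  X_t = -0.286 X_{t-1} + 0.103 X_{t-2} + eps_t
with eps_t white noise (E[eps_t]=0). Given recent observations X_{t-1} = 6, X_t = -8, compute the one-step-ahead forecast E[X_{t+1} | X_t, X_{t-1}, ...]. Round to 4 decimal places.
E[X_{t+1} \mid \mathcal F_t] = 2.9060

For an AR(p) model X_t = c + sum_i phi_i X_{t-i} + eps_t, the
one-step-ahead conditional mean is
  E[X_{t+1} | X_t, ...] = c + sum_i phi_i X_{t+1-i}.
Substitute known values:
  E[X_{t+1} | ...] = (-0.286) * (-8) + (0.103) * (6)
                   = 2.9060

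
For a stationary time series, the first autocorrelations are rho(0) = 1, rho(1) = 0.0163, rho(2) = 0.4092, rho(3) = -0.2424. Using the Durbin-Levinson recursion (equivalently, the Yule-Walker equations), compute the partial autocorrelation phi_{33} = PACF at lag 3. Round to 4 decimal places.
\phi_{33} = -0.3039

The PACF at lag k is phi_{kk}, the last component of the solution
to the Yule-Walker system G_k phi = r_k where
  (G_k)_{ij} = rho(|i - j|), (r_k)_i = rho(i), i,j = 1..k.
Equivalently, Durbin-Levinson gives phi_{kk} iteratively:
  phi_{11} = rho(1)
  phi_{kk} = [rho(k) - sum_{j=1..k-1} phi_{k-1,j} rho(k-j)]
            / [1 - sum_{j=1..k-1} phi_{k-1,j} rho(j)],
  phi_{k,j} = phi_{k-1,j} - phi_{kk} phi_{k-1,k-j},  j = 1..k-1.
Step k = 1:
  phi_11 = rho(1) = 0.0163.
Step k = 2:
  phi_22 = [rho(2) - phi_11 rho(1)] / [1 - phi_11 rho(1)] = [0.4092 - (0.0163)(0.0163)] / [1 - (0.0163)(0.0163)]
         = 0.40893431 / 0.99973431 = 0.409043.
  Update: phi_21 = phi_11 - phi_22 phi_11 = 0.0163 - (0.409043)(0.0163) = 0.009633.
Step k = 3:
  phi_33 = [rho(3) - phi_21 rho(2) - phi_22 rho(1)] / [1 - phi_21 rho(1) - phi_22 rho(2)]
    numerator   = -0.2424 - (0.009633)(0.4092) - (0.409043)(0.0163) = -0.25300906
    denominator = 1 - (0.009633)(0.0163) - (0.409043)(0.4092) = 0.8324626
  phi_33 = -0.25300906 / 0.8324626 = -0.3039.
Therefore phi_{33} = -0.3039.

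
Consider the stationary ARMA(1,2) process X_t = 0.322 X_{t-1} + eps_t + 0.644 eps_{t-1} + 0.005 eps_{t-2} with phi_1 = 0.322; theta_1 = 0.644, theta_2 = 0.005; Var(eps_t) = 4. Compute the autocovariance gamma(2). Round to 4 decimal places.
\gamma(2) = 1.7037

Multiply the model equation by X_{t-k} and take expectations. With theta_0 = psi_0 = 1 and psi_j the MA(infinity) weights, this gives
  gamma(k) - sum_i phi_i gamma(k-i) = c_k,
  c_k = sigma^2 * sum_{j=k..q} theta_j psi_{j-k}   (c_k = 0 for k > q),
using gamma(-m) = gamma(m).
psi-weights needed (psi_j = theta_j + sum_i phi_i psi_{j-i}):
  psi_1 = theta_1 + phi_1 = 0.644 + (0.322) = 0.966
  psi_2 = theta_2 + phi_1 psi_1 = 0.005 + (0.322)(0.966) = 0.316052
Right-hand sides:
  c_0 = sigma^2 (1 + theta_1 psi_1 + theta_2 psi_2) = 4 * (1 + (0.644)(0.966) + (0.005)(0.316052)) = 4 * 1.623684 = 6.494737
  c_1 = sigma^2 (theta_1 + theta_2 psi_1) = 4 * (0.644 + (0.005)(0.966)) = 2.59532
  c_2 = sigma^2 theta_2 = 4 * (0.005) = 0.02
Equations for k = 0 and k = 1 (AR order 1):
  gamma(0) = phi_1 gamma(1) + c_0
  gamma(1) = phi_1 gamma(0) + c_1
Substituting the second into the first: gamma(0) (1 - phi_1^2) = c_0 + phi_1 c_1, so
  gamma(0) = (c_0 + phi_1 c_1) / (1 - phi_1^2) = (6.494737 + (0.322)(2.59532)) / (1 - (0.322)^2) = 7.33043 / 0.896316 = 8.178399.
  gamma(1) = phi_1 gamma(0) + c_1 = (0.322)(8.178399) + (2.59532) = 5.228765.
For k = 2: gamma(2) = phi_1 gamma(1) + c_2
  = (0.322)(5.228765) + (0.02) = 1.703662.
Therefore gamma(2) = 1.7037 (to 4 decimal places).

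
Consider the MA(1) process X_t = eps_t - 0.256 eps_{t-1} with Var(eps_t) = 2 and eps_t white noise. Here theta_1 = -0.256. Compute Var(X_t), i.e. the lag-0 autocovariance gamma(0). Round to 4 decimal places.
\gamma(0) = 2.1311

For an MA(q) process X_t = eps_t + sum_i theta_i eps_{t-i} with
Var(eps_t) = sigma^2, the variance is
  gamma(0) = sigma^2 * (1 + sum_i theta_i^2).
  sum_i theta_i^2 = (-0.256)^2 = 0.065536.
  gamma(0) = 2 * (1 + 0.065536) = 2 * 1.065536 = 2.131072, which rounds to 2.1311.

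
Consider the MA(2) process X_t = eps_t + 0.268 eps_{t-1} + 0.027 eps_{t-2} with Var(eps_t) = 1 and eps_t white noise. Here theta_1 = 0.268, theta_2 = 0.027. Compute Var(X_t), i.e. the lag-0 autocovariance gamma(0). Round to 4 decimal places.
\gamma(0) = 1.0726

For an MA(q) process X_t = eps_t + sum_i theta_i eps_{t-i} with
Var(eps_t) = sigma^2, the variance is
  gamma(0) = sigma^2 * (1 + sum_i theta_i^2).
  sum_i theta_i^2 = (0.268)^2 + (0.027)^2 = 0.071824 + 0.000729 = 0.072553.
  gamma(0) = 1 * (1 + 0.072553) = 1 * 1.072553 = 1.072553, which rounds to 1.0726.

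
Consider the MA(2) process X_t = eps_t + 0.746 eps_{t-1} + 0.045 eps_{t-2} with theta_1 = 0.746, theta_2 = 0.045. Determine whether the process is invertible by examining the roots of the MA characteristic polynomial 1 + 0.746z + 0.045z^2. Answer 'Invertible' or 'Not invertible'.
\text{Invertible}

The MA(q) characteristic polynomial is P(z) = 1 + 0.746z + 0.045z^2.
Invertibility requires all roots to lie outside the unit circle, i.e. |z| > 1 for every root.
Set 1 + (0.746) z + (0.045) z^2 = 0, i.e. a z^2 + b z + c = 0 with a = 0.045, b = 0.746, c = 1.
Discriminant D = b^2 - 4ac = (0.746)^2 - 4*(0.045)*1 = 0.556516 - (0.18) = 0.376516.
D >= 0, so the roots are real: z = (-b +/- sqrt(D)) / (2a) = (-0.746 +/- 0.613609) / (0.09).
  z_1 = (-0.746 + 0.613609) / (0.09) = -1.471,   |z_1| = 1.471.
  z_2 = (-0.746 - 0.613609) / (0.09) = -15.1068,   |z_2| = 15.1068.
Moduli of all roots: 1.4710, 15.1068.
All moduli strictly greater than 1? Yes.
Verdict: Invertible.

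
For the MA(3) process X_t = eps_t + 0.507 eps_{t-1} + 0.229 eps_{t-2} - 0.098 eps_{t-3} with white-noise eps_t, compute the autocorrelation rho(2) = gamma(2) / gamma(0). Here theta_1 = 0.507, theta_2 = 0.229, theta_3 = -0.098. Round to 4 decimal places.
\rho(2) = 0.1359

For an MA(q) process with theta_0 = 1, the autocovariance is
  gamma(k) = sigma^2 * sum_{i=0..q-k} theta_i * theta_{i+k},
and rho(k) = gamma(k) / gamma(0). Sigma^2 cancels.
  numerator   = (1)*(0.229) + (0.507)*(-0.098) = 0.179314.
  denominator = (1)^2 + (0.507)^2 + (0.229)^2 + (-0.098)^2 = 1.319094.
  rho(2) = 0.179314 / 1.319094 = 0.1359.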